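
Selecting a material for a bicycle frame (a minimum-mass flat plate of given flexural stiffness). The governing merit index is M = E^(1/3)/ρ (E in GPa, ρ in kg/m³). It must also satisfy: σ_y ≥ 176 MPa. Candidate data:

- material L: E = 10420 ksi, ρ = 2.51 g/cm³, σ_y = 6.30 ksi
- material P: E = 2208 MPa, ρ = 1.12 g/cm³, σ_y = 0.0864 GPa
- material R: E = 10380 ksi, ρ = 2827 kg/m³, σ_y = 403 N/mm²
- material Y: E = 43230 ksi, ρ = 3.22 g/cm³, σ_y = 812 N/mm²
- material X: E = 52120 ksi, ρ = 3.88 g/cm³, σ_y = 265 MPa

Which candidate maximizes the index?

Screen on constraints: σ_y ≥ 176 MPa. Survivors: material R, material Y, material X.
Convert each candidate to consistent units, then evaluate M:
  material R: E = 71.57 GPa, ρ = 2827 kg/m³
  material Y: E = 298.1 GPa, ρ = 3220 kg/m³
  material X: E = 359.4 GPa, ρ = 3880 kg/m³
  material Y: M = 2.07×10⁻³
  material X: M = 1.83×10⁻³
  material R: M = 1.47×10⁻³
Highest index: material Y.

material Y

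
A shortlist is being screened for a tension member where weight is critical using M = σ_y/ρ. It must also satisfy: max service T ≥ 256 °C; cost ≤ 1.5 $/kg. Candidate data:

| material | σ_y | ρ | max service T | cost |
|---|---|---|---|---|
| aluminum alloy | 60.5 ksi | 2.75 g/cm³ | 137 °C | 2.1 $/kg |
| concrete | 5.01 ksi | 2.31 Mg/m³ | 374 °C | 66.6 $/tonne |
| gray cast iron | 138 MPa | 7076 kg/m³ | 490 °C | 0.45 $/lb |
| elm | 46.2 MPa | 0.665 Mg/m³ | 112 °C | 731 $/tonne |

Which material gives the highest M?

gray cast iron

Screen on constraints: max service T ≥ 256 °C; cost ≤ 1.5 $/kg. Survivors: concrete, gray cast iron.
Normalizing units and computing the index:
  concrete: σ_y = 34.54 MPa, ρ = 2310 kg/m³
  gray cast iron: σ_y = 138.0 MPa, ρ = 7076 kg/m³
  gray cast iron: M = 19.5 kN·m/kg
  concrete: M = 15.0 kN·m/kg
Gray cast iron has the largest M.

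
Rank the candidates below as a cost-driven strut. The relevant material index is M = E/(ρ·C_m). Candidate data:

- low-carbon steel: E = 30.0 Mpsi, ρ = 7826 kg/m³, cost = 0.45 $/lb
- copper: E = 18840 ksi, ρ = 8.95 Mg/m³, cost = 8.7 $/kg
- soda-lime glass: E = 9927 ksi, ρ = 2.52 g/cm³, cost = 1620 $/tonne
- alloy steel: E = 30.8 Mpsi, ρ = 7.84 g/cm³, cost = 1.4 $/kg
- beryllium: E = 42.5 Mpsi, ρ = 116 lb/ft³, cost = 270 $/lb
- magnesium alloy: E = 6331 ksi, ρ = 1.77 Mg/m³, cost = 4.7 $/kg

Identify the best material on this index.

low-carbon steel

After converting to SI:
  low-carbon steel: E = 206.8 GPa, ρ = 7826 kg/m³, cost = 0.9921 $/kg
  copper: E = 129.9 GPa, ρ = 8950 kg/m³, cost = 8.700 $/kg
  soda-lime glass: E = 68.44 GPa, ρ = 2520 kg/m³, cost = 1.620 $/kg
  alloy steel: E = 212.4 GPa, ρ = 7840 kg/m³, cost = 1.400 $/kg
  beryllium: E = 293.0 GPa, ρ = 1858 kg/m³, cost = 595.2 $/kg
  magnesium alloy: E = 43.65 GPa, ρ = 1770 kg/m³, cost = 4.700 $/kg
  low-carbon steel: M = 26.6 MN·m per $
  alloy steel: M = 19.3 MN·m per $
  soda-lime glass: M = 16.8 MN·m per $
  magnesium alloy: M = 5.25 MN·m per $
  copper: M = 1.67 MN·m per $
  beryllium: M = 0.265 MN·m per $
The maximum is for low-carbon steel.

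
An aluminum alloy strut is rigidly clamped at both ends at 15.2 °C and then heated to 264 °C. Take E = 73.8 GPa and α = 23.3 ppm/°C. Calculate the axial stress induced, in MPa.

428 MPa

ΔT = 248.8 K. Constrained thermal stress σ = E·α·ΔT = 73.80×10³ MPa × 23.3×10⁻⁶ × 248.8 = 428 MPa (compressive).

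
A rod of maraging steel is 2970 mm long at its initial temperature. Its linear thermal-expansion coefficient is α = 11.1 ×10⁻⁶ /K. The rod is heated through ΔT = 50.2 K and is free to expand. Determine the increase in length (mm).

ΔL = α·L₀·ΔT = 11.1×10⁻⁶ × 2970 mm × 50.20 K = 1.65 mm.

1.65 mm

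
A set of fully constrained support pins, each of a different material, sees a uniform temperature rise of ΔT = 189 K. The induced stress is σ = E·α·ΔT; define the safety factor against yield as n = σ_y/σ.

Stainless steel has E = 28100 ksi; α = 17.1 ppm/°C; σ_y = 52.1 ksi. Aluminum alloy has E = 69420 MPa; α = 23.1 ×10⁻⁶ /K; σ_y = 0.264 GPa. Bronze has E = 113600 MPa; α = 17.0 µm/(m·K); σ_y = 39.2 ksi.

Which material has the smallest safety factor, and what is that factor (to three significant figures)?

With everything in SI (GPa, ×10⁻⁶/K, MPa):
  stainless steel: E = 193.7, α = 17.1, σ_y = 359.2 → σ = 626 MPa, n = 0.574
  aluminum alloy: E = 69.42, α = 23.1, σ_y = 264.0 → σ = 303 MPa, n = 0.871
  bronze: E = 113.6, α = 17.0, σ_y = 270.3 → σ = 365 MPa, n = 0.740
The minimum is stainless steel at n = 0.574.

stainless steel, n = 0.574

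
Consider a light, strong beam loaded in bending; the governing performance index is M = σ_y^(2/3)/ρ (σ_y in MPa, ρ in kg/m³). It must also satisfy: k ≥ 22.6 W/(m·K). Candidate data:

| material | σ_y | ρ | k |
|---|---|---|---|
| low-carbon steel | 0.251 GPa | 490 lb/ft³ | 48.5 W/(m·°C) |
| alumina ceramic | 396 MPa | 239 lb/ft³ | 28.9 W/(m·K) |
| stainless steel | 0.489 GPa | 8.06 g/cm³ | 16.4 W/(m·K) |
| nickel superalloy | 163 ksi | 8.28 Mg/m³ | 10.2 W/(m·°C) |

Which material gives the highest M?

alumina ceramic

Screen on constraints: k ≥ 22.6 W/(m·K). Survivors: low-carbon steel, alumina ceramic.
Putting every candidate on a common basis:
  low-carbon steel: σ_y = 251.0 MPa, ρ = 7849 kg/m³
  alumina ceramic: σ_y = 396.0 MPa, ρ = 3828 kg/m³
  alumina ceramic: M = 14.1×10⁻³
  low-carbon steel: M = 5.07×10⁻³
Highest index: alumina ceramic.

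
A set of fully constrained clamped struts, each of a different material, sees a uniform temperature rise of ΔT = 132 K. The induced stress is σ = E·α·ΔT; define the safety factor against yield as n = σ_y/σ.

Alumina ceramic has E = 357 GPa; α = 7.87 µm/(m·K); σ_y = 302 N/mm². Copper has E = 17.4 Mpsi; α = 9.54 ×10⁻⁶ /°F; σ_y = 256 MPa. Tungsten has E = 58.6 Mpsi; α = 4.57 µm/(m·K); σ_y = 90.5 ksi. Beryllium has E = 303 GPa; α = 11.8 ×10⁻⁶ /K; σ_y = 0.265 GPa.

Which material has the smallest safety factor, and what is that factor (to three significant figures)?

Converting E to GPa, α to ×10⁻⁶/K, σ_y to MPa, then σ and n for each:
  alumina ceramic: E = 357.0, α = 7.87, σ_y = 302.0 → σ = 371 MPa, n = 0.814
  copper: E = 120.0, α = 17.2, σ_y = 256.0 → σ = 272 MPa, n = 0.941
  tungsten: E = 404.0, α = 4.57, σ_y = 624.0 → σ = 244 MPa, n = 2.56
  beryllium: E = 303.0, α = 11.8, σ_y = 265.0 → σ = 472 MPa, n = 0.561
Smallest n: beryllium with n = 0.561.

beryllium, n = 0.561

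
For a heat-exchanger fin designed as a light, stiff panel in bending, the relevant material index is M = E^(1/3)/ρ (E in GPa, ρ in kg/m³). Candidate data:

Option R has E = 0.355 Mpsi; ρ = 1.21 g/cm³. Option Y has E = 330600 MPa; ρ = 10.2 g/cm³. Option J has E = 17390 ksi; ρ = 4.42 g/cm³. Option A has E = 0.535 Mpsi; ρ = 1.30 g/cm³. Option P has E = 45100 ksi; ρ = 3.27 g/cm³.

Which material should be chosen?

Normalizing units and computing the index:
  option R: E = 2.448 GPa, ρ = 1210 kg/m³
  option Y: E = 330.6 GPa, ρ = 10200 kg/m³
  option J: E = 119.9 GPa, ρ = 4420 kg/m³
  option A: E = 3.689 GPa, ρ = 1300 kg/m³
  option P: E = 311.0 GPa, ρ = 3270 kg/m³
  option P: M = 2.07×10⁻³
  option A: M = 1.19×10⁻³
  option J: M = 1.12×10⁻³
  option R: M = 1.11×10⁻³
  option Y: M = 0.678×10⁻³
The maximum is for option P.

option P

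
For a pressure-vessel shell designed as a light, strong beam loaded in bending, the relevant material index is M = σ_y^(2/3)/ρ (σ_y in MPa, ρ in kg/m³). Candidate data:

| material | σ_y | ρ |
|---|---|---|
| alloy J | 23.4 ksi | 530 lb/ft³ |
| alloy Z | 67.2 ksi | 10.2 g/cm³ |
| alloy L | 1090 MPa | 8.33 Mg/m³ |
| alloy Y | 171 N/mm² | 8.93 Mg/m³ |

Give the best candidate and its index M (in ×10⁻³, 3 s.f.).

After converting to SI:
  alloy J: σ_y = 161.3 MPa, ρ = 8490 kg/m³
  alloy Z: σ_y = 463.3 MPa, ρ = 10200 kg/m³
  alloy L: σ_y = 1090 MPa, ρ = 8330 kg/m³
  alloy Y: σ_y = 171.0 MPa, ρ = 8930 kg/m³
  alloy L: M = 12.7×10⁻³
  alloy Z: M = 5.87×10⁻³
  alloy J: M = 3.49×10⁻³
  alloy Y: M = 3.45×10⁻³
Alloy L has the largest M.

alloy L, M = 12.7×10⁻³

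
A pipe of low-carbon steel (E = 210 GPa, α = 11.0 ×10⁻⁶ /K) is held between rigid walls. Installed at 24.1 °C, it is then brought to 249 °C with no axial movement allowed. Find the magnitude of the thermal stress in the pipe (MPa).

ΔT = 224.9 K. Constrained thermal stress σ = E·α·ΔT = 210.0×10³ MPa × 11.0×10⁻⁶ × 224.9 = 520 MPa (compressive).

520 MPa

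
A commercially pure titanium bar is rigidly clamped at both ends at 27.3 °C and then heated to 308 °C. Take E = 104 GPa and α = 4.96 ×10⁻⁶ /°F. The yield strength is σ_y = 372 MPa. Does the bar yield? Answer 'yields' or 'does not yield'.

α = 4.96×10⁻⁶/°F × 9/5 = 8.93×10⁻⁶/K.
ΔT = 280.7 K. Constrained thermal stress σ = E·α·ΔT = 104.0×10³ MPa × 8.93×10⁻⁶ × 280.7 = 261 MPa (compressive).
Compare to σ_y = 372 MPa: σ < σ_y, so it does not yield.

does not yield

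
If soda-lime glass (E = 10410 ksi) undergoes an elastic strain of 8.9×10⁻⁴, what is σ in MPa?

63.9 MPa

E = 10410 ksi = 71.77 GPa.
σ = E·ε = 71770 MPa × 8.9×10⁻⁴ = 63.9 MPa.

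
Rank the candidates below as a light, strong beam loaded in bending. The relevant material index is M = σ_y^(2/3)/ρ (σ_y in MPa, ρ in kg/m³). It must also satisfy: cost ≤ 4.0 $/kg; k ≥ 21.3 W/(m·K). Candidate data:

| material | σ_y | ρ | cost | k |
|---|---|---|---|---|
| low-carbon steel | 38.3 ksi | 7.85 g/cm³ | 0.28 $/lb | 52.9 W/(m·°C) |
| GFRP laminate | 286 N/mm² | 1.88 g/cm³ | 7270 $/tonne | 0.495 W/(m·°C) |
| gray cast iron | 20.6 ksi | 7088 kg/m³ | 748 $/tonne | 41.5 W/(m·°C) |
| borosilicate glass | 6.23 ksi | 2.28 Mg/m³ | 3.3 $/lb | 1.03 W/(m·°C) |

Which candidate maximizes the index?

low-carbon steel

Screen on constraints: cost ≤ 4.0 $/kg; k ≥ 21.3 W/(m·K). Survivors: low-carbon steel, gray cast iron.
Normalizing units and computing the index:
  low-carbon steel: σ_y = 264.1 MPa, ρ = 7850 kg/m³
  gray cast iron: σ_y = 142.0 MPa, ρ = 7088 kg/m³
  low-carbon steel: M = 5.24×10⁻³
  gray cast iron: M = 3.84×10⁻³
Highest index: low-carbon steel.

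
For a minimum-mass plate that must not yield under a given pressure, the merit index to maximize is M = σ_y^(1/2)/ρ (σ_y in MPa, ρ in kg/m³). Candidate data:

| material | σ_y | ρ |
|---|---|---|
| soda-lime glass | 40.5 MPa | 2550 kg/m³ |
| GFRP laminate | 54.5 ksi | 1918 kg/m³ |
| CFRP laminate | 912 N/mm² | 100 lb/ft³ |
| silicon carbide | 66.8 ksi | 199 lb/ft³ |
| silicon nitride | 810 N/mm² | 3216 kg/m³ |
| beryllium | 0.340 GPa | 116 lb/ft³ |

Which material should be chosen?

Convert each candidate to consistent units, then evaluate M:
  soda-lime glass: σ_y = 40.50 MPa, ρ = 2550 kg/m³
  GFRP laminate: σ_y = 375.8 MPa, ρ = 1918 kg/m³
  CFRP laminate: σ_y = 912.0 MPa, ρ = 1602 kg/m³
  silicon carbide: σ_y = 460.6 MPa, ρ = 3188 kg/m³
  silicon nitride: σ_y = 810.0 MPa, ρ = 3216 kg/m³
  beryllium: σ_y = 340.0 MPa, ρ = 1858 kg/m³
  CFRP laminate: M = 18.9×10⁻³
  GFRP laminate: M = 10.1×10⁻³
  beryllium: M = 9.92×10⁻³
  silicon nitride: M = 8.85×10⁻³
  silicon carbide: M = 6.73×10⁻³
  soda-lime glass: M = 2.50×10⁻³
The maximum is for CFRP laminate.

CFRP laminate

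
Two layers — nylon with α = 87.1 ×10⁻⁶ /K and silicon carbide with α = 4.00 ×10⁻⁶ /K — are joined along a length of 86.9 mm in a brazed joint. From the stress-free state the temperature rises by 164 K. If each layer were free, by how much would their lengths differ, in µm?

Δα = |87.1 − 4.00|×10⁻⁶/K = 83.1×10⁻⁶/K.
ΔL_mismatch = Δα·L·ΔT = 83.1×10⁻⁶ × 86.9 mm × 164.0 K = 1180 µm.

1180 µm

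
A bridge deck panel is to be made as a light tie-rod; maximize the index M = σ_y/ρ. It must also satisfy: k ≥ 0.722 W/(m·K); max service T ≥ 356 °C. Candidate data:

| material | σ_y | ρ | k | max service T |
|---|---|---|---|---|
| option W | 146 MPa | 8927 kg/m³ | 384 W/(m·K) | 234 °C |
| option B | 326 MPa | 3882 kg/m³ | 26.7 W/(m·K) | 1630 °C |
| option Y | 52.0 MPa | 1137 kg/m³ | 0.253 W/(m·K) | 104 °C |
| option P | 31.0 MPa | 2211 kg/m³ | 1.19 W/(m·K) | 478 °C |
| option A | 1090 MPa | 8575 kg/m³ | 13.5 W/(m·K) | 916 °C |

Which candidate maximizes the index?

option A

Screen on constraints: k ≥ 0.722 W/(m·K); max service T ≥ 356 °C. Survivors: option B, option P, option A.
Per-candidate index values:
  option A: M = 127 kN·m/kg
  option B: M = 84.0 kN·m/kg
  option P: M = 14.0 kN·m/kg
Option A ranks first.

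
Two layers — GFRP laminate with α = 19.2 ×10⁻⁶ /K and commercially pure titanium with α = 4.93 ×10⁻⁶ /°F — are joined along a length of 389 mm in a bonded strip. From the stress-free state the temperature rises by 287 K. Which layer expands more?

commercially pure titanium: α = 4.93×10⁻⁶/°F × 9/5 = 8.87×10⁻⁶/K.
α(GFRP laminate) = 19.2×10⁻⁶/K vs α(commercially pure titanium) = 8.87×10⁻⁶/K.
Higher α expands more for the same ΔT: GFRP laminate.

GFRP laminate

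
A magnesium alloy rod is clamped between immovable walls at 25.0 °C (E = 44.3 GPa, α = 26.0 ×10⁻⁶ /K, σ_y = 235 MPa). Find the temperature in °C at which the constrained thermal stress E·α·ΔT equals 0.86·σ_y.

200 °C

E·α·ΔT = 202.1 MPa ⇒ ΔT = 202.1 / (44.30×10³ × 26.0×10⁻⁶) = 175.5 K.
T = 25.0 + 175.5 = 200.5 °C.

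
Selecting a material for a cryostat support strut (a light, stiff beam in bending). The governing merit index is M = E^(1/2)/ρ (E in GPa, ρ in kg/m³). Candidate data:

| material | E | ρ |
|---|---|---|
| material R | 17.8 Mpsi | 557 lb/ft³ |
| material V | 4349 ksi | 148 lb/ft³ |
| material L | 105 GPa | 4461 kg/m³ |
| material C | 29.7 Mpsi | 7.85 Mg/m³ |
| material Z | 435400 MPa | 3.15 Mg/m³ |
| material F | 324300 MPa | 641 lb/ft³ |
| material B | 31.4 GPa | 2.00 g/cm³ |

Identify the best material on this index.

Putting every candidate on a common basis:
  material R: E = 122.7 GPa, ρ = 8922 kg/m³
  material V: E = 29.99 GPa, ρ = 2371 kg/m³
  material L: E = 105.0 GPa, ρ = 4461 kg/m³
  material C: E = 204.8 GPa, ρ = 7850 kg/m³
  material Z: E = 435.4 GPa, ρ = 3150 kg/m³
  material F: E = 324.3 GPa, ρ = 10270 kg/m³
  material B: E = 31.40 GPa, ρ = 2000 kg/m³
  material Z: M = 6.62×10⁻³
  material B: M = 2.80×10⁻³
  material V: M = 2.31×10⁻³
  material L: M = 2.30×10⁻³
  material C: M = 1.82×10⁻³
  material F: M = 1.75×10⁻³
  material R: M = 1.24×10⁻³
Highest index: material Z.

material Z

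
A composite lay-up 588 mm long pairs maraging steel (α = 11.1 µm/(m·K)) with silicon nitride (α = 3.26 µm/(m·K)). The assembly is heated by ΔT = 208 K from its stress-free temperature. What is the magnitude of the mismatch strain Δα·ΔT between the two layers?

1.63×10⁻³

Δα = |11.1 − 3.26|×10⁻⁶/K = 7.84×10⁻⁶/K.
Mismatch strain = Δα·ΔT = 7.84×10⁻⁶ × 208.0 = 1.63×10⁻³.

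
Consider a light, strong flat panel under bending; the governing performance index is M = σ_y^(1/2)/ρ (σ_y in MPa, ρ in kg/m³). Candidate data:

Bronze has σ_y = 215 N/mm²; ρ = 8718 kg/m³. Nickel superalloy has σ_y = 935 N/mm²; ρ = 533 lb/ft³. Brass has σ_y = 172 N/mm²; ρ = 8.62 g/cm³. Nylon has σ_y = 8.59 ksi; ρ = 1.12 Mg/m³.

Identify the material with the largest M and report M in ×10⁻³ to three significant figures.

nylon, M = 6.87×10⁻³

In SI units:
  bronze: σ_y = 215.0 MPa, ρ = 8718 kg/m³
  nickel superalloy: σ_y = 935.0 MPa, ρ = 8538 kg/m³
  brass: σ_y = 172.0 MPa, ρ = 8620 kg/m³
  nylon: σ_y = 59.23 MPa, ρ = 1120 kg/m³
  nylon: M = 6.87×10⁻³
  nickel superalloy: M = 3.58×10⁻³
  bronze: M = 1.68×10⁻³
  brass: M = 1.52×10⁻³
The maximum is for nylon.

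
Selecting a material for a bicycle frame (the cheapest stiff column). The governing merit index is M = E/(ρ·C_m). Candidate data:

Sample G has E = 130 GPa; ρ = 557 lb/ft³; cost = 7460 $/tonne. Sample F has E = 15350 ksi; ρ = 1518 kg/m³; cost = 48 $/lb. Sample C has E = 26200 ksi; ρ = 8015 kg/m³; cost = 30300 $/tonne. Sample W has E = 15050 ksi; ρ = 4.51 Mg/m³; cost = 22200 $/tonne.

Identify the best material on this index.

In SI units:
  sample G: E = 130.0 GPa, ρ = 8922 kg/m³, cost = 7.460 $/kg
  sample F: E = 105.8 GPa, ρ = 1518 kg/m³, cost = 105.8 $/kg
  sample C: E = 180.6 GPa, ρ = 8015 kg/m³, cost = 30.30 $/kg
  sample W: E = 103.8 GPa, ρ = 4510 kg/m³, cost = 22.20 $/kg
  sample G: M = 1.95 MN·m per $
  sample W: M = 1.04 MN·m per $
  sample C: M = 0.744 MN·m per $
  sample F: M = 0.659 MN·m per $
Sample G ranks first.

sample G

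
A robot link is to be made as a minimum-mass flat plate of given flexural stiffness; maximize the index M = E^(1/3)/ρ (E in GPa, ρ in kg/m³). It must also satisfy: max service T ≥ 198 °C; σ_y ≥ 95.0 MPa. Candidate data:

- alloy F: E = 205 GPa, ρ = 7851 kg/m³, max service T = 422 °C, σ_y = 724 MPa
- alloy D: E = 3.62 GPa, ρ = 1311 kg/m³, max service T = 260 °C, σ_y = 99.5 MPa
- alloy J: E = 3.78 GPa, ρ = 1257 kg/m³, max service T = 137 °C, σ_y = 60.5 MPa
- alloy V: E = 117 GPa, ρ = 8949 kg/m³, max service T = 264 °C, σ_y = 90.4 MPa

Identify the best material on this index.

Screen on constraints: max service T ≥ 198 °C; σ_y ≥ 95.0 MPa. Survivors: alloy F, alloy D.
Evaluate M for each candidate:
  alloy D: M = 1.17×10⁻³
  alloy F: M = 0.751×10⁻³
Alloy D ranks first.

alloy D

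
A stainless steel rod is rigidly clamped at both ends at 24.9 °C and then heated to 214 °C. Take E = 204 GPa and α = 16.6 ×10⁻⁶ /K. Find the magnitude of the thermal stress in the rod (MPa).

ΔT = 189.1 K. Constrained thermal stress σ = E·α·ΔT = 204.0×10³ MPa × 16.6×10⁻⁶ × 189.1 = 640 MPa (compressive).

640 MPa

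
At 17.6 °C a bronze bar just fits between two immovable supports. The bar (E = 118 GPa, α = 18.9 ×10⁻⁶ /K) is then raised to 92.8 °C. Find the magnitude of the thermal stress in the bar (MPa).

ΔT = 75.20 K. Constrained thermal stress σ = E·α·ΔT = 118.0×10³ MPa × 18.9×10⁻⁶ × 75.20 = 168 MPa (compressive).

168 MPa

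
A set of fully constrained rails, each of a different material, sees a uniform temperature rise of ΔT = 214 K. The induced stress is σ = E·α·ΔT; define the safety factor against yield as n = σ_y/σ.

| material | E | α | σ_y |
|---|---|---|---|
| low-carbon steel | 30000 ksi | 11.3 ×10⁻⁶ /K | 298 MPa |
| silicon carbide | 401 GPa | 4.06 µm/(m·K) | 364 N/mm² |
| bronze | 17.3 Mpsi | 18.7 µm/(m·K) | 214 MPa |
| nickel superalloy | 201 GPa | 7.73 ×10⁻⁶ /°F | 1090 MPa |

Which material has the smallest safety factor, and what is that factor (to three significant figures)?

Per material, after unit conversion:
  low-carbon steel: E = 206.8, α = 11.3, σ_y = 298.0 → σ = 500 MPa, n = 0.596
  silicon carbide: E = 401.0, α = 4.06, σ_y = 364.0 → σ = 348 MPa, n = 1.04
  bronze: E = 119.3, α = 18.7, σ_y = 214.0 → σ = 477 MPa, n = 0.448
  nickel superalloy: E = 201.0, α = 13.9, σ_y = 1090 → σ = 598 MPa, n = 1.82
Smallest n: bronze with n = 0.448.

bronze, n = 0.448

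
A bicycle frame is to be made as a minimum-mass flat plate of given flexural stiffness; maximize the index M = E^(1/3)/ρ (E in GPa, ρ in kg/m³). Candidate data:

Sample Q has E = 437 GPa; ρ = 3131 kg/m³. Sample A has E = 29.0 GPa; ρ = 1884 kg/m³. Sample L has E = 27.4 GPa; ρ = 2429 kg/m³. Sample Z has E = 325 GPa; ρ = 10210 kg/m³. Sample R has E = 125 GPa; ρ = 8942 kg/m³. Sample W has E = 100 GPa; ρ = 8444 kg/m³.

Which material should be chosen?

Per-candidate index values:
  sample Q: M = 2.42×10⁻³
  sample A: M = 1.63×10⁻³
  sample L: M = 1.24×10⁻³
  sample Z: M = 0.673×10⁻³
  sample R: M = 0.559×10⁻³
  sample W: M = 0.550×10⁻³
Sample Q has the largest M.

sample Q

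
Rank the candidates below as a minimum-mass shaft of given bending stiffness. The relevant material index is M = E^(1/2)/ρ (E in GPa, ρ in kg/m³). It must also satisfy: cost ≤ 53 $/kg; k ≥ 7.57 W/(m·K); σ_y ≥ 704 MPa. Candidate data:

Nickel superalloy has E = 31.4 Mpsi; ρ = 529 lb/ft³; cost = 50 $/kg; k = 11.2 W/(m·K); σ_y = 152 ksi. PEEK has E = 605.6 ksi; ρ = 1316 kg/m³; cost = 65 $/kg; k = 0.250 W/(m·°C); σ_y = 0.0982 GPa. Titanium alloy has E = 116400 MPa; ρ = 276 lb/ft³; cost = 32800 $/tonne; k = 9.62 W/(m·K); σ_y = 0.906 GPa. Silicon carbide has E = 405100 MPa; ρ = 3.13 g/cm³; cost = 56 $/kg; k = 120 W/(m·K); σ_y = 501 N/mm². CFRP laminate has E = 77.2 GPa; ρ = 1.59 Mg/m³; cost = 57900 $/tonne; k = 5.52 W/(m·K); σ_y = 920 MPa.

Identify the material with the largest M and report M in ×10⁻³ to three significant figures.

titanium alloy, M = 2.44×10⁻³

Screen on constraints: cost ≤ 53 $/kg; k ≥ 7.57 W/(m·K); σ_y ≥ 704 MPa. Survivors: nickel superalloy, titanium alloy.
Convert each candidate to consistent units, then evaluate M:
  nickel superalloy: E = 216.5 GPa, ρ = 8474 kg/m³
  titanium alloy: E = 116.4 GPa, ρ = 4421 kg/m³
  titanium alloy: M = 2.44×10⁻³
  nickel superalloy: M = 1.74×10⁻³
The maximum is for titanium alloy.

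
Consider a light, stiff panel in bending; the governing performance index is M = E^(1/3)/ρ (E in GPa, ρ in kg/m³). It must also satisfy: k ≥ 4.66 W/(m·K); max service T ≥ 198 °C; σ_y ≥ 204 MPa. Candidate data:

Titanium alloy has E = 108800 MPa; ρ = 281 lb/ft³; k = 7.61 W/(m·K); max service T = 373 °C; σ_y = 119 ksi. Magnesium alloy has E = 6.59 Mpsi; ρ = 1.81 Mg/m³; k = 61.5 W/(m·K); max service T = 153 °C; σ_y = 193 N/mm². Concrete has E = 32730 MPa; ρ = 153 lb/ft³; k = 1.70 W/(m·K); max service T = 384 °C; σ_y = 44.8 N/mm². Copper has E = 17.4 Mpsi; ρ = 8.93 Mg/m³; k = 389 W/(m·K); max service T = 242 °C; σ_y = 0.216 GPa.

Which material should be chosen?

Screen on constraints: k ≥ 4.66 W/(m·K); max service T ≥ 198 °C; σ_y ≥ 204 MPa. Survivors: titanium alloy, copper.
Putting every candidate on a common basis:
  titanium alloy: E = 108.8 GPa, ρ = 4501 kg/m³
  copper: E = 120.0 GPa, ρ = 8930 kg/m³
  titanium alloy: M = 1.06×10⁻³
  copper: M = 0.552×10⁻³
The maximum is for titanium alloy.

titanium alloy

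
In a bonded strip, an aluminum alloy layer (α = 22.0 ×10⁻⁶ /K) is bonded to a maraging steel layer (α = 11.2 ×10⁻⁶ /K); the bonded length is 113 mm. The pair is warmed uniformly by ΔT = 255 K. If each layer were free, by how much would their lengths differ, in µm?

311 µm

Δα = |22.0 − 11.2|×10⁻⁶/K = 10.8×10⁻⁶/K.
ΔL_mismatch = Δα·L·ΔT = 10.8×10⁻⁶ × 113.0 mm × 255.0 K = 311 µm.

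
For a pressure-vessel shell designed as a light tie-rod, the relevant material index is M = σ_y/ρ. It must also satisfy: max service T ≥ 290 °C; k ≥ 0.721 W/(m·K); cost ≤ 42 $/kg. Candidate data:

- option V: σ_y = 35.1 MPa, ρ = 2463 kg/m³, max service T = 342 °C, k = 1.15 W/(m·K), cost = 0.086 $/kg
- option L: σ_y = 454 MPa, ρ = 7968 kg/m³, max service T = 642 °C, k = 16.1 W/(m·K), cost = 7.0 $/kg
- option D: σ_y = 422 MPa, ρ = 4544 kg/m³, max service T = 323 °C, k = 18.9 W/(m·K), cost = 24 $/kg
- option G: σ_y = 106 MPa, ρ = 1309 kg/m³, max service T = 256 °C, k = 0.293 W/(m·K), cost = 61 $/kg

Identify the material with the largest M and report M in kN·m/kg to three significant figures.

option D, M = 92.9 kN·m/kg

Screen on constraints: max service T ≥ 290 °C; k ≥ 0.721 W/(m·K); cost ≤ 42 $/kg. Survivors: option V, option L, option D.
Evaluate M for each candidate:
  option D: M = 92.9 kN·m/kg
  option L: M = 57.0 kN·m/kg
  option V: M = 14.3 kN·m/kg
Option D ranks first.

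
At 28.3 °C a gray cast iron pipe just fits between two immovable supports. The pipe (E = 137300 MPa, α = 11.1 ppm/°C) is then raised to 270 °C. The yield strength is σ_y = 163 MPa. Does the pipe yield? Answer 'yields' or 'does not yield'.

yields

E = 137300 MPa = 137.3 GPa.
ΔT = 241.7 K. Constrained thermal stress σ = E·α·ΔT = 137.3×10³ MPa × 11.1×10⁻⁶ × 241.7 = 368 MPa (compressive).
Compare to σ_y = 163 MPa: σ ≥ σ_y, so it yields.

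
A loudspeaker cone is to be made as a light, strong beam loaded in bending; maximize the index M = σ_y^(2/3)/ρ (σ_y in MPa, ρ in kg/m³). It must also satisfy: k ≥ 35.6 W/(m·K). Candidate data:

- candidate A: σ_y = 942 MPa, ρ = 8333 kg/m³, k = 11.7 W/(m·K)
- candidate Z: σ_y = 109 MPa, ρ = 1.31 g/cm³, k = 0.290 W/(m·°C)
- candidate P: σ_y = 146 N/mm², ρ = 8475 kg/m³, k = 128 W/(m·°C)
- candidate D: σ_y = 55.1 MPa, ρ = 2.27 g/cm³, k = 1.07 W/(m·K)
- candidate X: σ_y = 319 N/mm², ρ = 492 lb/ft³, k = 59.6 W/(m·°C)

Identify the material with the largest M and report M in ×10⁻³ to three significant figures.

Screen on constraints: k ≥ 35.6 W/(m·K). Survivors: candidate P, candidate X.
Putting every candidate on a common basis:
  candidate P: σ_y = 146.0 MPa, ρ = 8475 kg/m³
  candidate X: σ_y = 319.0 MPa, ρ = 7881 kg/m³
  candidate X: M = 5.92×10⁻³
  candidate P: M = 3.27×10⁻³
Candidate X has the largest M.

candidate X, M = 5.92×10⁻³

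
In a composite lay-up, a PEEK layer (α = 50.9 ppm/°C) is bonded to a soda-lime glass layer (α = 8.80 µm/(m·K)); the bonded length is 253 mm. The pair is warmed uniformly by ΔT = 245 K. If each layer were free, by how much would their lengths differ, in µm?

2610 µm

Δα = |50.9 − 8.80|×10⁻⁶/K = 42.1×10⁻⁶/K.
ΔL_mismatch = Δα·L·ΔT = 42.1×10⁻⁶ × 253.0 mm × 245.0 K = 2610 µm.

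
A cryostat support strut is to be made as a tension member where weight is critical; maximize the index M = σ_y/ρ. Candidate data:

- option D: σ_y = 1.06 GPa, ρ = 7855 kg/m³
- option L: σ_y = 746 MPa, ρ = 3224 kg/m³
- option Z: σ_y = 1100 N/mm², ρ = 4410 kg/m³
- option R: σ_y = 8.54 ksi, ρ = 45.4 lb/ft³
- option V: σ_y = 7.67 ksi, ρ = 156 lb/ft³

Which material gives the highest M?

After converting to SI:
  option D: σ_y = 1060 MPa, ρ = 7855 kg/m³
  option L: σ_y = 746.0 MPa, ρ = 3224 kg/m³
  option Z: σ_y = 1100 MPa, ρ = 4410 kg/m³
  option R: σ_y = 58.88 MPa, ρ = 727.2 kg/m³
  option V: σ_y = 52.88 MPa, ρ = 2499 kg/m³
  option Z: M = 249 kN·m/kg
  option L: M = 231 kN·m/kg
  option D: M = 135 kN·m/kg
  option R: M = 81.0 kN·m/kg
  option V: M = 21.2 kN·m/kg
Option Z has the largest M.

option Z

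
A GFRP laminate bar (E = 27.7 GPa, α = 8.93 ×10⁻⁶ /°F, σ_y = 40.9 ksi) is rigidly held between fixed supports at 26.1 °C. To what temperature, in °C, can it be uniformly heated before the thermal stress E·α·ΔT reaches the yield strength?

659 °C

α = 8.93×10⁻⁶/°F × 9/5 = 16.1×10⁻⁶/K.
σ_y = 40.9 ksi = 282.0 MPa.
E·α·ΔT = 282.0 MPa ⇒ ΔT = 282.0 / (27.70×10³ × 16.1×10⁻⁶) = 633.3 K.
T = 26.1 + 633.3 = 659.4 °C.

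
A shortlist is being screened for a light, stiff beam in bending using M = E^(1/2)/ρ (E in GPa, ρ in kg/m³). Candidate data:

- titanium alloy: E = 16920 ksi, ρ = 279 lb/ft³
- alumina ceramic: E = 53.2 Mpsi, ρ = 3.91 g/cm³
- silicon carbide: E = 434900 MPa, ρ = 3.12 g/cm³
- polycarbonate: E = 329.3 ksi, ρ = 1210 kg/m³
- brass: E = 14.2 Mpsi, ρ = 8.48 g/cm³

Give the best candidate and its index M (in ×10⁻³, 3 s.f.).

In SI units:
  titanium alloy: E = 116.7 GPa, ρ = 4469 kg/m³
  alumina ceramic: E = 366.8 GPa, ρ = 3910 kg/m³
  silicon carbide: E = 434.9 GPa, ρ = 3120 kg/m³
  polycarbonate: E = 2.270 GPa, ρ = 1210 kg/m³
  brass: E = 97.91 GPa, ρ = 8480 kg/m³
  silicon carbide: M = 6.68×10⁻³
  alumina ceramic: M = 4.90×10⁻³
  titanium alloy: M = 2.42×10⁻³
  polycarbonate: M = 1.25×10⁻³
  brass: M = 1.17×10⁻³
Highest index: silicon carbide.

silicon carbide, M = 6.68×10⁻³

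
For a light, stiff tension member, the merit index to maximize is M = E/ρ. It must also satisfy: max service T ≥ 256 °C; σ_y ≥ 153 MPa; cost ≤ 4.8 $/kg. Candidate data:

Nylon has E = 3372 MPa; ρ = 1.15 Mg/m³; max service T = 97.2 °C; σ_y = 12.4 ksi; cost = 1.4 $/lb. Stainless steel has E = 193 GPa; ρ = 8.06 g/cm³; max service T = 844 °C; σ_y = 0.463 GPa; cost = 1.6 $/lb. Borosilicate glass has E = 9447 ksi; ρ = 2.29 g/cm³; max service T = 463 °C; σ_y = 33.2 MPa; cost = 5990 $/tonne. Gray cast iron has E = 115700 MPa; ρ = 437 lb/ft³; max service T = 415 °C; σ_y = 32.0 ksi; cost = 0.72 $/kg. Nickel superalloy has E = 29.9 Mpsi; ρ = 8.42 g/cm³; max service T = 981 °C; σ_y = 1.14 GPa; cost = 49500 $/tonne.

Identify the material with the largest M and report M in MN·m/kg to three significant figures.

stainless steel, M = 23.9 MN·m/kg

Screen on constraints: max service T ≥ 256 °C; σ_y ≥ 153 MPa; cost ≤ 4.8 $/kg. Survivors: stainless steel, gray cast iron.
After converting to SI:
  stainless steel: E = 193.0 GPa, ρ = 8060 kg/m³
  gray cast iron: E = 115.7 GPa, ρ = 7000 kg/m³
  stainless steel: M = 23.9 MN·m/kg
  gray cast iron: M = 16.5 MN·m/kg
The maximum is for stainless steel.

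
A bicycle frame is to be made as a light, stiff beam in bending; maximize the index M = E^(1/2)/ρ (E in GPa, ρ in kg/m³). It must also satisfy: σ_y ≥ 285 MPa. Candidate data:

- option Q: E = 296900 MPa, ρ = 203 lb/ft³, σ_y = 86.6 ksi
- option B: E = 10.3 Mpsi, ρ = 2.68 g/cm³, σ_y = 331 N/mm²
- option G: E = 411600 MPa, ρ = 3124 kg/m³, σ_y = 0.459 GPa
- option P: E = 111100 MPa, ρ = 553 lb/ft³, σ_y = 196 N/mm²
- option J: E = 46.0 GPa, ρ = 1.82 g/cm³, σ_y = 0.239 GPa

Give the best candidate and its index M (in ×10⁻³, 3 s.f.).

Screen on constraints: σ_y ≥ 285 MPa. Survivors: option Q, option B, option G.
Convert each candidate to consistent units, then evaluate M:
  option Q: E = 296.9 GPa, ρ = 3252 kg/m³
  option B: E = 71.02 GPa, ρ = 2680 kg/m³
  option G: E = 411.6 GPa, ρ = 3124 kg/m³
  option G: M = 6.49×10⁻³
  option Q: M = 5.30×10⁻³
  option B: M = 3.14×10⁻³
The maximum is for option G.

option G, M = 6.49×10⁻³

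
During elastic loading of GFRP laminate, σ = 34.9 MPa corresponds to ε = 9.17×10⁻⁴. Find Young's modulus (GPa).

38.1 GPa

E = σ/ε = 34.9 MPa / 9.17×10⁻⁴ = 38060 MPa = 38.1 GPa.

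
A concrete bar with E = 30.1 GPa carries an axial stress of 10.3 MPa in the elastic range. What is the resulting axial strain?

3.42×10⁻⁴

ε = σ/E = 10.3 / 30100 = 3.42×10⁻⁴.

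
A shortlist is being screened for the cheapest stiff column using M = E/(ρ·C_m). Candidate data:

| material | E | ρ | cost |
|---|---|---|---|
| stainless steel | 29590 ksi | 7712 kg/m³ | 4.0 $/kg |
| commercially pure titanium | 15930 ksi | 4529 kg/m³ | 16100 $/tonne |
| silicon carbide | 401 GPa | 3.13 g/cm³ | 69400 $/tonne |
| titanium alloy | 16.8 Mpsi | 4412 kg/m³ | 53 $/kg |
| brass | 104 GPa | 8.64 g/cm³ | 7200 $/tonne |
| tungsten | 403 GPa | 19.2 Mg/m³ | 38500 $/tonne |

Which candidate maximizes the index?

stainless steel

After converting to SI:
  stainless steel: E = 204.0 GPa, ρ = 7712 kg/m³, cost = 4.000 $/kg
  commercially pure titanium: E = 109.8 GPa, ρ = 4529 kg/m³, cost = 16.10 $/kg
  silicon carbide: E = 401.0 GPa, ρ = 3130 kg/m³, cost = 69.40 $/kg
  titanium alloy: E = 115.8 GPa, ρ = 4412 kg/m³, cost = 53.00 $/kg
  brass: E = 104.0 GPa, ρ = 8640 kg/m³, cost = 7.200 $/kg
  tungsten: E = 403.0 GPa, ρ = 19200 kg/m³, cost = 38.50 $/kg
  stainless steel: M = 6.61 MN·m per $
  silicon carbide: M = 1.85 MN·m per $
  brass: M = 1.67 MN·m per $
  commercially pure titanium: M = 1.51 MN·m per $
  tungsten: M = 0.545 MN·m per $
  titanium alloy: M = 0.495 MN·m per $
Stainless steel has the largest M.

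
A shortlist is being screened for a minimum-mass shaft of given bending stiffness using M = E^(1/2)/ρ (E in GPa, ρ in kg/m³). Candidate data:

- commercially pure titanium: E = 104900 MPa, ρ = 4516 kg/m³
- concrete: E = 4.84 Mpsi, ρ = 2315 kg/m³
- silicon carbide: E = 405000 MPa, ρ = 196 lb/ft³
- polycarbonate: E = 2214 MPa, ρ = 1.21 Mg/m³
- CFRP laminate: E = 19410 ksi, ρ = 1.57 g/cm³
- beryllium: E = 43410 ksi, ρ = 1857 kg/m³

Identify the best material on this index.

beryllium

Convert each candidate to consistent units, then evaluate M:
  commercially pure titanium: E = 104.9 GPa, ρ = 4516 kg/m³
  concrete: E = 33.37 GPa, ρ = 2315 kg/m³
  silicon carbide: E = 405.0 GPa, ρ = 3140 kg/m³
  polycarbonate: E = 2.214 GPa, ρ = 1210 kg/m³
  CFRP laminate: E = 133.8 GPa, ρ = 1570 kg/m³
  beryllium: E = 299.3 GPa, ρ = 1857 kg/m³
  beryllium: M = 9.32×10⁻³
  CFRP laminate: M = 7.37×10⁻³
  silicon carbide: M = 6.41×10⁻³
  concrete: M = 2.50×10⁻³
  commercially pure titanium: M = 2.27×10⁻³
  polycarbonate: M = 1.23×10⁻³
The maximum is for beryllium.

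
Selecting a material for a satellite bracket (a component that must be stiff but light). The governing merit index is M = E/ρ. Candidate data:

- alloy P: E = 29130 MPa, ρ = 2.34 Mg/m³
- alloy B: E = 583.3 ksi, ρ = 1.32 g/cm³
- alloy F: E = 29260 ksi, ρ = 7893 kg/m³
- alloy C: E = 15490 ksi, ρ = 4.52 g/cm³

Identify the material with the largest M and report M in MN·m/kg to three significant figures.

Convert each candidate to consistent units, then evaluate M:
  alloy P: E = 29.13 GPa, ρ = 2340 kg/m³
  alloy B: E = 4.022 GPa, ρ = 1320 kg/m³
  alloy F: E = 201.7 GPa, ρ = 7893 kg/m³
  alloy C: E = 106.8 GPa, ρ = 4520 kg/m³
  alloy F: M = 25.6 MN·m/kg
  alloy C: M = 23.6 MN·m/kg
  alloy P: M = 12.4 MN·m/kg
  alloy B: M = 3.05 MN·m/kg
Alloy F has the largest M.

alloy F, M = 25.6 MN·m/kg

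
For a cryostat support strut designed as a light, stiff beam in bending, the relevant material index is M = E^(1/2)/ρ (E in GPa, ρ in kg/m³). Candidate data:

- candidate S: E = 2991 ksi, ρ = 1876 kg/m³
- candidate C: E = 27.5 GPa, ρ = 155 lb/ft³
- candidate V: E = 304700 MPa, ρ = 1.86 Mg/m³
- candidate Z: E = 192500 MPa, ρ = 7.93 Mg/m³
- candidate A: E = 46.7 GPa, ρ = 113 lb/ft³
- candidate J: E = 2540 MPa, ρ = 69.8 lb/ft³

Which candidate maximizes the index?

Normalizing units and computing the index:
  candidate S: E = 20.62 GPa, ρ = 1876 kg/m³
  candidate C: E = 27.50 GPa, ρ = 2483 kg/m³
  candidate V: E = 304.7 GPa, ρ = 1860 kg/m³
  candidate Z: E = 192.5 GPa, ρ = 7930 kg/m³
  candidate A: E = 46.70 GPa, ρ = 1810 kg/m³
  candidate J: E = 2.540 GPa, ρ = 1118 kg/m³
  candidate V: M = 9.38×10⁻³
  candidate A: M = 3.78×10⁻³
  candidate S: M = 2.42×10⁻³
  candidate C: M = 2.11×10⁻³
  candidate Z: M = 1.75×10⁻³
  candidate J: M = 1.43×10⁻³
Candidate V ranks first.

candidate V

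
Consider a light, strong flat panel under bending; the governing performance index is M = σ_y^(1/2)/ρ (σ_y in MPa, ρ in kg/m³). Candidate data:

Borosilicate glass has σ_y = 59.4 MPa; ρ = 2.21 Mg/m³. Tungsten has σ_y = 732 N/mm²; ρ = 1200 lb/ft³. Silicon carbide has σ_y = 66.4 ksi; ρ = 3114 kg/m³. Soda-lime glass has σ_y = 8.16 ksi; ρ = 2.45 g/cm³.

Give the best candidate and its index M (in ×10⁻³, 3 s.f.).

silicon carbide, M = 6.87×10⁻³

Convert each candidate to consistent units, then evaluate M:
  borosilicate glass: σ_y = 59.40 MPa, ρ = 2210 kg/m³
  tungsten: σ_y = 732.0 MPa, ρ = 19220 kg/m³
  silicon carbide: σ_y = 457.8 MPa, ρ = 3114 kg/m³
  soda-lime glass: σ_y = 56.26 MPa, ρ = 2450 kg/m³
  silicon carbide: M = 6.87×10⁻³
  borosilicate glass: M = 3.49×10⁻³
  soda-lime glass: M = 3.06×10⁻³
  tungsten: M = 1.41×10⁻³
Silicon carbide ranks first.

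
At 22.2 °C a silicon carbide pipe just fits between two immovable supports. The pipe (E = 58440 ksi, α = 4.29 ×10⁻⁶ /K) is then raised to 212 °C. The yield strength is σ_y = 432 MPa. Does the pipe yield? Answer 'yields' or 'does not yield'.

E = 58440 ksi = 402.9 GPa.
ΔT = 189.8 K. Constrained thermal stress σ = E·α·ΔT = 402.9×10³ MPa × 4.29×10⁻⁶ × 189.8 = 328 MPa (compressive).
Compare to σ_y = 432 MPa: σ < σ_y, so it does not yield.

does not yield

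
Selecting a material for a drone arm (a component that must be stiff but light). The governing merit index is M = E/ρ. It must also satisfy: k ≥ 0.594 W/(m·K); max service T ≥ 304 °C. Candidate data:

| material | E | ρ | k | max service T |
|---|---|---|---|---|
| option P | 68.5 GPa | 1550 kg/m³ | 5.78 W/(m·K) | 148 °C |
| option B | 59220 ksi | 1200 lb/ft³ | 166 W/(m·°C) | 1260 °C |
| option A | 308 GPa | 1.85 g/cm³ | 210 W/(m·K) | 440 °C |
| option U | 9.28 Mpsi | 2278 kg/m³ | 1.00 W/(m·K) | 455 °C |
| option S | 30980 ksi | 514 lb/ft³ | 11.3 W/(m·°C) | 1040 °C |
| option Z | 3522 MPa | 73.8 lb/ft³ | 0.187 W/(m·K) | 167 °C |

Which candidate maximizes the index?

Screen on constraints: k ≥ 0.594 W/(m·K); max service T ≥ 304 °C. Survivors: option B, option A, option U, option S.
Putting every candidate on a common basis:
  option B: E = 408.3 GPa, ρ = 19220 kg/m³
  option A: E = 308.0 GPa, ρ = 1850 kg/m³
  option U: E = 63.98 GPa, ρ = 2278 kg/m³
  option S: E = 213.6 GPa, ρ = 8233 kg/m³
  option A: M = 166 MN·m/kg
  option U: M = 28.1 MN·m/kg
  option S: M = 25.9 MN·m/kg
  option B: M = 21.2 MN·m/kg
The maximum is for option A.

option A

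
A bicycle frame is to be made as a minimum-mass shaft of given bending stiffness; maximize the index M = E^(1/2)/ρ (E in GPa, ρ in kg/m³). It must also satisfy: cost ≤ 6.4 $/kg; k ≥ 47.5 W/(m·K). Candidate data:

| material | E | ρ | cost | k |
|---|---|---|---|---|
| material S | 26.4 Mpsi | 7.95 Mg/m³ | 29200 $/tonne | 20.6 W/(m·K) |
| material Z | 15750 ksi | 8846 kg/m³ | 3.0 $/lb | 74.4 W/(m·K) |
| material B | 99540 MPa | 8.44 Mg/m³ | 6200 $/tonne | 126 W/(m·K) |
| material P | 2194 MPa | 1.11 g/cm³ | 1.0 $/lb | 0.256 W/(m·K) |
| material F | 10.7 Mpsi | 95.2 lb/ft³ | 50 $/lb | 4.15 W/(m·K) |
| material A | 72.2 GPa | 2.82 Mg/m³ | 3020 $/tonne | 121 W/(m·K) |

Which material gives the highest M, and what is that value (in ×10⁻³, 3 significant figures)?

Screen on constraints: cost ≤ 6.4 $/kg; k ≥ 47.5 W/(m·K). Survivors: material B, material A.
After converting to SI:
  material B: E = 99.54 GPa, ρ = 8440 kg/m³
  material A: E = 72.20 GPa, ρ = 2820 kg/m³
  material A: M = 3.01×10⁻³
  material B: M = 1.18×10⁻³
Material A has the largest M.

material A, M = 3.01×10⁻³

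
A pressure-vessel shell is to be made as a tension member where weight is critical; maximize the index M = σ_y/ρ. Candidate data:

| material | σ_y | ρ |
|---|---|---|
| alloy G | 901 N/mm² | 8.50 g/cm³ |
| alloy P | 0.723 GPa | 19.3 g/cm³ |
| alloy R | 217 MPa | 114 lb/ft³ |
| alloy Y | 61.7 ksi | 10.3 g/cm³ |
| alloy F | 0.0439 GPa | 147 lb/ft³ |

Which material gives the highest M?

alloy R

After converting to SI:
  alloy G: σ_y = 901.0 MPa, ρ = 8500 kg/m³
  alloy P: σ_y = 723.0 MPa, ρ = 19300 kg/m³
  alloy R: σ_y = 217.0 MPa, ρ = 1826 kg/m³
  alloy Y: σ_y = 425.4 MPa, ρ = 10300 kg/m³
  alloy F: σ_y = 43.90 MPa, ρ = 2355 kg/m³
  alloy R: M = 119 kN·m/kg
  alloy G: M = 106 kN·m/kg
  alloy Y: M = 41.3 kN·m/kg
  alloy P: M = 37.5 kN·m/kg
  alloy F: M = 18.6 kN·m/kg
Highest index: alloy R.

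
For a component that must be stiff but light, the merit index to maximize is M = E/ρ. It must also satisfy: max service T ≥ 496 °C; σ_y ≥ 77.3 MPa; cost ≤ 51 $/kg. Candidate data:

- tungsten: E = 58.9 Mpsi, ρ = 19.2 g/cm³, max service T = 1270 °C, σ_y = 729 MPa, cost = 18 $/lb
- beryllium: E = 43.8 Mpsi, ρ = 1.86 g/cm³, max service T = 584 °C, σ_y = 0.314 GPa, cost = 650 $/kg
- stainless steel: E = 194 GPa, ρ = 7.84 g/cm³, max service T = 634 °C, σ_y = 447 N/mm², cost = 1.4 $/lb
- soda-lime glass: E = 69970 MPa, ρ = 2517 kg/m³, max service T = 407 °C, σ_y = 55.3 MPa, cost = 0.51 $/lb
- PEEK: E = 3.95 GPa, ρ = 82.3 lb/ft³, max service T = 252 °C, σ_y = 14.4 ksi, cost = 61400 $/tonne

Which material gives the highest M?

Screen on constraints: max service T ≥ 496 °C; σ_y ≥ 77.3 MPa; cost ≤ 51 $/kg. Survivors: tungsten, stainless steel.
Normalizing units and computing the index:
  tungsten: E = 406.1 GPa, ρ = 19200 kg/m³
  stainless steel: E = 194.0 GPa, ρ = 7840 kg/m³
  stainless steel: M = 24.7 MN·m/kg
  tungsten: M = 21.2 MN·m/kg
Highest index: stainless steel.

stainless steel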